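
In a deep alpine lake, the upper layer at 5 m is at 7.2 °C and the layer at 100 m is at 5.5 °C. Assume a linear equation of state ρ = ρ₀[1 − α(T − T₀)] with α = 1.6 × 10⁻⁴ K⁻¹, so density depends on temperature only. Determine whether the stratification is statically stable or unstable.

stable

ΔT = 5.5 − 7.2 = -1.7 K, so Δρ/ρ₀ = −αΔT = 2.72 × 10⁻⁴.
Δρ/ρ₀ > 0, so Δρ > 0: deeper water is denser → statically stable.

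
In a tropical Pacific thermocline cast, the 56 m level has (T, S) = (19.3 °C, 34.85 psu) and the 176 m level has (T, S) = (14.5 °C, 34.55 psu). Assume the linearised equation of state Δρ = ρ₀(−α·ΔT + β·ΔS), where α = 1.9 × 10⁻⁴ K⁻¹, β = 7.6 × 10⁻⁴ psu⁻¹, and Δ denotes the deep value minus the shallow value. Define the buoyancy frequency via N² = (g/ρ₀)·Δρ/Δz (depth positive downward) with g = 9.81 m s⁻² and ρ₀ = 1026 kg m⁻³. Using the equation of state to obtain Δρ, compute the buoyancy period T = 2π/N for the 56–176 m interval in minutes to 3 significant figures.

14.0 min

ΔT = -4.8 K, ΔS = -0.30 psu (deep − shallow).
Δρ/ρ₀ = −αΔT + βΔS = 9.12 × 10⁻⁴ − 2.28 × 10⁻⁴ = 6.84 × 10⁻⁴, so Δρ ≈ 0.7018 kg m⁻³.
N² = (g/ρ₀)·Δρ/Δz = g·(Δρ/ρ₀)/Δz = 9.81 × 6.84 × 10⁻⁴ / 120 = 5.5917 × 10⁻⁵ s⁻².
N = √(5.5917 × 10⁻⁵) = 7.4778 × 10⁻³ rad s⁻¹ → T = 2π/N = 840.25 s = 14.004 min ≈ 14.0 min.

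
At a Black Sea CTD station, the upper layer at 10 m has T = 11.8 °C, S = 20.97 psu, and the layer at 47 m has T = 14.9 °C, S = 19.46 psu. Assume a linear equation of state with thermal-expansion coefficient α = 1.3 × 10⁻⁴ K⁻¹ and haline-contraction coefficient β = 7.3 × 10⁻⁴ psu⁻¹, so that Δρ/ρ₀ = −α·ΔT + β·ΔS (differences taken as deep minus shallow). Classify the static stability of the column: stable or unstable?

unstable

ΔT = 14.9 − 11.8 = +3.1 K and ΔS = 19.46 − 20.97 = -1.51 psu (deep − shallow).
−αΔT = -4.03 × 10⁻⁴; βΔS = -1.1023 × 10⁻³; sum Δρ/ρ₀ = -1.5053 × 10⁻³.
Δρ/ρ₀ < 0, so Δρ < 0: deeper water is lighter → statically unstable; the column would overturn.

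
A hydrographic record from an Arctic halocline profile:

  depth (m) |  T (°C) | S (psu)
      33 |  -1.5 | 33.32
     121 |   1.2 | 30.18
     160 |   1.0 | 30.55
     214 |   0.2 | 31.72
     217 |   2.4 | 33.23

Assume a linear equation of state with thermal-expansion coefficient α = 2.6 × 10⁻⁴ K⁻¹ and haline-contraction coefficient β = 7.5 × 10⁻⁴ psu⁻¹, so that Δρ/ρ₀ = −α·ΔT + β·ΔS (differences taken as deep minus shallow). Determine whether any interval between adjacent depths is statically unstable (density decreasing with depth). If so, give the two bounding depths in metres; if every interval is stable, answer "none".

33–121 m

Evaluate Δρ/ρ₀ = −αΔT + βΔS across each adjacent pair:
  33–121 m: −αΔT+βΔS = −(2.6 × 10⁻⁴)(+2.7)+(7.5 × 10⁻⁴)(-3.14) = -3.1 × 10⁻³ → UNSTABLE
  121–160 m: −αΔT+βΔS = −(2.6 × 10⁻⁴)(-0.2)+(7.5 × 10⁻⁴)(+0.37) = 3.3 × 10⁻⁴ → stable
  160–214 m: −αΔT+βΔS = −(2.6 × 10⁻⁴)(-0.8)+(7.5 × 10⁻⁴)(+1.17) = 1.1 × 10⁻³ → stable
  214–217 m: −αΔT+βΔS = −(2.6 × 10⁻⁴)(+2.2)+(7.5 × 10⁻⁴)(+1.51) = 5.6 × 10⁻⁴ → stable
The 33–121 m interval has Δρ < 0: lighter water underlies denser water.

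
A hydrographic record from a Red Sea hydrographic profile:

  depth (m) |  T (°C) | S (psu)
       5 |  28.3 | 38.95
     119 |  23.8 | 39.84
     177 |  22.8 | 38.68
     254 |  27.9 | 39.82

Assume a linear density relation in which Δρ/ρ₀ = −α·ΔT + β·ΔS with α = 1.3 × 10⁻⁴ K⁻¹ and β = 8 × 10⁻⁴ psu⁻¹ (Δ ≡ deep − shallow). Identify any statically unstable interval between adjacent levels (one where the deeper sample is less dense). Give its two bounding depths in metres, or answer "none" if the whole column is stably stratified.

119–177 m

Evaluate Δρ/ρ₀ = −αΔT + βΔS across each adjacent pair:
  5–119 m: −αΔT+βΔS = −(1.3 × 10⁻⁴)(-4.5)+(8 × 10⁻⁴)(+0.89) = 1.3 × 10⁻³ → stable
  119–177 m: −αΔT+βΔS = −(1.3 × 10⁻⁴)(-1.0)+(8 × 10⁻⁴)(-1.16) = -8.0 × 10⁻⁴ → UNSTABLE
  177–254 m: −αΔT+βΔS = −(1.3 × 10⁻⁴)(+5.1)+(8 × 10⁻⁴)(+1.14) = 2.5 × 10⁻⁴ → stable
The 119–177 m interval has Δρ < 0: lighter water underlies denser water.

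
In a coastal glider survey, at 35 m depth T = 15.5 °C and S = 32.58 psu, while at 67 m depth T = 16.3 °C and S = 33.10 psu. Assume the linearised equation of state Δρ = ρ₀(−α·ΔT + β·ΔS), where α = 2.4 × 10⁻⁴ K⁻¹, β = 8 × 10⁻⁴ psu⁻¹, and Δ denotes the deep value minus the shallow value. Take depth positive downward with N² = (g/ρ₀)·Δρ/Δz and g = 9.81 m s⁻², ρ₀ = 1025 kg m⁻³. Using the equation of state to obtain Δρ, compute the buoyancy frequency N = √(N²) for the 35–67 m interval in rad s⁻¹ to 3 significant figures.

8.29 × 10⁻³ rad s⁻¹

ΔT = +0.8 K, ΔS = +0.52 psu (deep − shallow).
Δρ/ρ₀ = −αΔT + βΔS = -1.92 × 10⁻⁴ + 4.16 × 10⁻⁴ = 2.24 × 10⁻⁴, so Δρ ≈ 0.2296 kg m⁻³.
N² = (g/ρ₀)·Δρ/Δz = g·(Δρ/ρ₀)/Δz = 9.81 × 2.24 × 10⁻⁴ / 32 = 6.8670 × 10⁻⁵ s⁻².
N = √(6.8670 × 10⁻⁵) = 8.2867 × 10⁻³ rad s⁻¹ ≈ 8.29 × 10⁻³ rad s⁻¹.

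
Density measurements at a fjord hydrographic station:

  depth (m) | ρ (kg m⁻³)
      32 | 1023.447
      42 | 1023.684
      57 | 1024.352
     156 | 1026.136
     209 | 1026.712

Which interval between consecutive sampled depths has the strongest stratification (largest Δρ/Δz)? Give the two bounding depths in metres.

42–57 m

Compute the density gradient over each adjacent pair:
  32–42 m: Δρ/Δz = 0.237/10 = 0.024 kg m⁻⁴
  42–57 m: Δρ/Δz = 0.668/15 = 0.045 kg m⁻⁴
  57–156 m: Δρ/Δz = 1.784/99 = 0.018 kg m⁻⁴
  156–209 m: Δρ/Δz = 0.576/53 = 0.011 kg m⁻⁴
The largest gradient is in the 42–57 m interval — the pycnocline.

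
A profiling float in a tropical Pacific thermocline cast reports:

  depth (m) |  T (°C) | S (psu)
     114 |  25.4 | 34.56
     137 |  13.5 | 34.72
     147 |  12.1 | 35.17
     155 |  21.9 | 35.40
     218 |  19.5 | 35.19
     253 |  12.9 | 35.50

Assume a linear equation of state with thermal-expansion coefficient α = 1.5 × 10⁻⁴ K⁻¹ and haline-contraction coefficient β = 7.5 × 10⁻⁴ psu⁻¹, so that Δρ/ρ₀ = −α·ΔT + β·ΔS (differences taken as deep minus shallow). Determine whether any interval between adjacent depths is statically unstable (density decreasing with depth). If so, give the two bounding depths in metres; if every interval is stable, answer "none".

147–155 m

Evaluate Δρ/ρ₀ = −αΔT + βΔS across each adjacent pair:
  114–137 m: −αΔT+βΔS = −(1.5 × 10⁻⁴)(-11.9)+(7.5 × 10⁻⁴)(+0.16) = 1.9 × 10⁻³ → stable
  137–147 m: −αΔT+βΔS = −(1.5 × 10⁻⁴)(-1.4)+(7.5 × 10⁻⁴)(+0.45) = 5.5 × 10⁻⁴ → stable
  147–155 m: −αΔT+βΔS = −(1.5 × 10⁻⁴)(+9.8)+(7.5 × 10⁻⁴)(+0.23) = -1.3 × 10⁻³ → UNSTABLE
  155–218 m: −αΔT+βΔS = −(1.5 × 10⁻⁴)(-2.4)+(7.5 × 10⁻⁴)(-0.21) = 2.0 × 10⁻⁴ → stable
  218–253 m: −αΔT+βΔS = −(1.5 × 10⁻⁴)(-6.6)+(7.5 × 10⁻⁴)(+0.31) = 1.2 × 10⁻³ → stable
The 147–155 m interval has Δρ < 0: lighter water underlies denser water.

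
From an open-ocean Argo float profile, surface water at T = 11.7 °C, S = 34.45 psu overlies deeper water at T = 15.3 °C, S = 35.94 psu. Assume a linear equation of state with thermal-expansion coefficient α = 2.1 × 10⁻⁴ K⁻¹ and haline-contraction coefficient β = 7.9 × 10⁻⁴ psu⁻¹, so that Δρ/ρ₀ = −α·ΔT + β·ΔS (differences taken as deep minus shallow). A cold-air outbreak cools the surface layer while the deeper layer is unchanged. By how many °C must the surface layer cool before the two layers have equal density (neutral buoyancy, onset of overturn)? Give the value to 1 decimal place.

Neutral buoyancy requires Δρ = 0, i.e. −α(T_deep − T_surf′) + β(S_deep − S_surf) = 0.
T_surf′ = T_deep − (β/α)·ΔS = 15.3 − (7.9 × 10⁻⁴/2.1 × 10⁻⁴)·(+1.49) = 9.695 °C.
Cooling required: 11.7 − (9.695) = 2.005 °C.

2.0 °C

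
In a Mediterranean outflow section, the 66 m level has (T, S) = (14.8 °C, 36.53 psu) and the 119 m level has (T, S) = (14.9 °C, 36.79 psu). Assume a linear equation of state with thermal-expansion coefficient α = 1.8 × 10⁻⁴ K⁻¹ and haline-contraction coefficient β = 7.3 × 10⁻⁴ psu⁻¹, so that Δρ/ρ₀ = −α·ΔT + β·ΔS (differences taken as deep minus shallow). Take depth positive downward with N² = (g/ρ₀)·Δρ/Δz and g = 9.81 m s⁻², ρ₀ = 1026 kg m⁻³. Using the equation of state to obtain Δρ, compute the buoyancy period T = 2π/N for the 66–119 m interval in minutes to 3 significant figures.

18.6 min

ΔT = +0.1 K, ΔS = +0.26 psu (deep − shallow).
Δρ/ρ₀ = −αΔT + βΔS = -1.80 × 10⁻⁵ + 1.898 × 10⁻⁴ = 1.718 × 10⁻⁴, so Δρ ≈ 0.1763 kg m⁻³.
N² = (g/ρ₀)·Δρ/Δz = g·(Δρ/ρ₀)/Δz = 9.81 × 1.718 × 10⁻⁴ / 53 = 3.1799 × 10⁻⁵ s⁻².
N = √(3.1799 × 10⁻⁵) = 5.6391 × 10⁻³ rad s⁻¹ → T = 2π/N = 1.1142 × 10³ s = 18.570 min ≈ 18.6 min.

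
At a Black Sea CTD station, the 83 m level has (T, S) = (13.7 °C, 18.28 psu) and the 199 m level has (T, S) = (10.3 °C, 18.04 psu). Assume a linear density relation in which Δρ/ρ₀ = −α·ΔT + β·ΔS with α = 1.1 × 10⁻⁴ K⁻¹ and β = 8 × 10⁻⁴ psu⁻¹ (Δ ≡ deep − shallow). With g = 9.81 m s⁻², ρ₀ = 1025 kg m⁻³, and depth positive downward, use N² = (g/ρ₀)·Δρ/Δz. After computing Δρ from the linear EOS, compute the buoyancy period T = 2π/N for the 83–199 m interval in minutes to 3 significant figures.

26.7 min

ΔT = -3.4 K, ΔS = -0.24 psu (deep − shallow).
Δρ/ρ₀ = −αΔT + βΔS = 3.74 × 10⁻⁴ − 1.92 × 10⁻⁴ = 1.82 × 10⁻⁴, so Δρ ≈ 0.1865 kg m⁻³.
N² = (g/ρ₀)·Δρ/Δz = g·(Δρ/ρ₀)/Δz = 9.81 × 1.82 × 10⁻⁴ / 116 = 1.5392 × 10⁻⁵ s⁻².
N = √(1.5392 × 10⁻⁵) = 3.9233 × 10⁻³ rad s⁻¹ → T = 2π/N = 1.6015 × 10³ s = 26.692 min ≈ 26.7 min.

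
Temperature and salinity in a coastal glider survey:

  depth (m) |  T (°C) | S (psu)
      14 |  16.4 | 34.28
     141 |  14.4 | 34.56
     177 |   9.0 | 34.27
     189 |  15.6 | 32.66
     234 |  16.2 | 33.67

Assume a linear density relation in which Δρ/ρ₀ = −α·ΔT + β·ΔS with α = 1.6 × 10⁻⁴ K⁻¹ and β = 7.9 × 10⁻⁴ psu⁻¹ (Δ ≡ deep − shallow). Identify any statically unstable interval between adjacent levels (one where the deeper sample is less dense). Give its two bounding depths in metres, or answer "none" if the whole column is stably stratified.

Evaluate Δρ/ρ₀ = −αΔT + βΔS across each adjacent pair:
  14–141 m: −αΔT+βΔS = −(1.6 × 10⁻⁴)(-2.0)+(7.9 × 10⁻⁴)(+0.28) = 5.4 × 10⁻⁴ → stable
  141–177 m: −αΔT+βΔS = −(1.6 × 10⁻⁴)(-5.4)+(7.9 × 10⁻⁴)(-0.29) = 6.3 × 10⁻⁴ → stable
  177–189 m: −αΔT+βΔS = −(1.6 × 10⁻⁴)(+6.6)+(7.9 × 10⁻⁴)(-1.61) = -2.3 × 10⁻³ → UNSTABLE
  189–234 m: −αΔT+βΔS = −(1.6 × 10⁻⁴)(+0.6)+(7.9 × 10⁻⁴)(+1.01) = 7.0 × 10⁻⁴ → stable
The 177–189 m interval has Δρ < 0: lighter water underlies denser water.

177–189 m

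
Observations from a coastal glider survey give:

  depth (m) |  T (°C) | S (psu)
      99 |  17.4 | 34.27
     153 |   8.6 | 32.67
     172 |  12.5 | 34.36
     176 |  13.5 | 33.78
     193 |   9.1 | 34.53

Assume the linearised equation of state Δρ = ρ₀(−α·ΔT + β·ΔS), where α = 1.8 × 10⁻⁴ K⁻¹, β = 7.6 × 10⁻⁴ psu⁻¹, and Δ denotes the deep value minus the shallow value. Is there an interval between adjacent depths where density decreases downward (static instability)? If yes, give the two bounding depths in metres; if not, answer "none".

Evaluate Δρ/ρ₀ = −αΔT + βΔS across each adjacent pair:
  99–153 m: −αΔT+βΔS = −(1.8 × 10⁻⁴)(-8.8)+(7.6 × 10⁻⁴)(-1.60) = 3.7 × 10⁻⁴ → stable
  153–172 m: −αΔT+βΔS = −(1.8 × 10⁻⁴)(+3.9)+(7.6 × 10⁻⁴)(+1.69) = 5.8 × 10⁻⁴ → stable
  172–176 m: −αΔT+βΔS = −(1.8 × 10⁻⁴)(+1.0)+(7.6 × 10⁻⁴)(-0.58) = -6.2 × 10⁻⁴ → UNSTABLE
  176–193 m: −αΔT+βΔS = −(1.8 × 10⁻⁴)(-4.4)+(7.6 × 10⁻⁴)(+0.75) = 1.4 × 10⁻³ → stable
The 172–176 m interval has Δρ < 0: lighter water underlies denser water.

172–176 m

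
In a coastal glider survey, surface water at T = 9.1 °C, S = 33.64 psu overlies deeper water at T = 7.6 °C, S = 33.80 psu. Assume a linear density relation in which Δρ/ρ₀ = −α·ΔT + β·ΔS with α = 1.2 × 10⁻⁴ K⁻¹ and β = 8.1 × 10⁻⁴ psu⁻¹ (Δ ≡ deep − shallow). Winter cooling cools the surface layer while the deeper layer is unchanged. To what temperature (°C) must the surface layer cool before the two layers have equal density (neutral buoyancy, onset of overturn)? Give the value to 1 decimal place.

Neutral buoyancy requires Δρ = 0, i.e. −α(T_deep − T_surf′) + β(S_deep − S_surf) = 0.
T_surf′ = T_deep − (β/α)·ΔS = 7.6 − (8.1 × 10⁻⁴/1.2 × 10⁻⁴)·(+0.16) = 6.520 °C.
Cooling required: 9.1 − (6.520) = 2.580 °C.

6.5 °C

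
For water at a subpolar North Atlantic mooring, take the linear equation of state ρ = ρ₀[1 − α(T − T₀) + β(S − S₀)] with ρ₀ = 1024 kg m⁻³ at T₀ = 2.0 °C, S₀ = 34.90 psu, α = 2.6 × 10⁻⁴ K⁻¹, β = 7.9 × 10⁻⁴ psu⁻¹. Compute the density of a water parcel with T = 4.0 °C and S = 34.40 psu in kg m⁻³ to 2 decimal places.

1023.06 kg m⁻³

T − T₀ = +2.0 K, S − S₀ = -0.50 psu.
Bracket = 1 − α·(+2.0) + β·(-0.50) = 1 + (-9.15 × 10⁻⁴) = 0.9990850.
ρ = 1024 × 0.9990850 = 1023.06 kg m⁻³.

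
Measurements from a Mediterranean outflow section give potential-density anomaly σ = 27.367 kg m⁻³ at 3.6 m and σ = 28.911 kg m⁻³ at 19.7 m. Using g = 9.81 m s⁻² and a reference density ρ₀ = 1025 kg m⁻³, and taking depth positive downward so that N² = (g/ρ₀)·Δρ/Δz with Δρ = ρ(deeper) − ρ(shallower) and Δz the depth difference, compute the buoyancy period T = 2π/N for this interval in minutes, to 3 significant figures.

3.46 min

Δρ = 1028.911 − 1027.367 = 1.544 kg m⁻³ over Δz = 19.7 − 3.6 = 16.1 m.
N² = (9.81/1025) × (1.544/16.1) = 9.1784 × 10⁻⁴ s⁻².
N = √(9.1784 × 10⁻⁴) = 0.030296 rad s⁻¹, so T = 2π/N = 207.39 s = 3.4565 min ≈ 3.46 min.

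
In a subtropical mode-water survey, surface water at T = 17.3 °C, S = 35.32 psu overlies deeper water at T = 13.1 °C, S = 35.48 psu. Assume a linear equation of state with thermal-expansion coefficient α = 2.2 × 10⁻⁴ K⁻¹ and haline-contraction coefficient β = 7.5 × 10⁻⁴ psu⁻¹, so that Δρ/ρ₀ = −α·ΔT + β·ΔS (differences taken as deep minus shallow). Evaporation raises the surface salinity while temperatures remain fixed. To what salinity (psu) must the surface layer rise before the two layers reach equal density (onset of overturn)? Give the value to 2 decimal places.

Neutral buoyancy requires −α(T_deep − T_surf) + β(S_deep − S_surf′) = 0.
S_surf′ = S_deep − (α/β)·ΔT = 35.48 − (2.2 × 10⁻⁴/7.5 × 10⁻⁴)·(-4.2) = 36.7120 psu.
Increase required: 36.7120 − 35.32 = 1.3920 psu.

36.71 psu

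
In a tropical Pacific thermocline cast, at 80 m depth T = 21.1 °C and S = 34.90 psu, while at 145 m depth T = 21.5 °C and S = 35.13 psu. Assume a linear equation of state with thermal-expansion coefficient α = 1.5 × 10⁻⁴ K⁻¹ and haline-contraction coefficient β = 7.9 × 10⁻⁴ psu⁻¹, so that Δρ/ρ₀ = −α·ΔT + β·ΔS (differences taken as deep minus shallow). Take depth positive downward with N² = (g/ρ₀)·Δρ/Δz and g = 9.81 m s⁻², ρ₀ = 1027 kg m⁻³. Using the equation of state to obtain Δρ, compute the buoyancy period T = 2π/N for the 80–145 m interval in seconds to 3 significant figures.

1.47 × 10³ s

ΔT = +0.4 K, ΔS = +0.23 psu (deep − shallow).
Δρ/ρ₀ = −αΔT + βΔS = -6.00 × 10⁻⁵ + 1.817 × 10⁻⁴ = 1.217 × 10⁻⁴, so Δρ ≈ 0.1250 kg m⁻³.
N² = (g/ρ₀)·Δρ/Δz = g·(Δρ/ρ₀)/Δz = 9.81 × 1.217 × 10⁻⁴ / 65 = 1.8367 × 10⁻⁵ s⁻².
N = √(1.8367 × 10⁻⁵) = 4.2857 × 10⁻³ rad s⁻¹ → T = 2π/N = 1.4661 × 10³ s ≈ 1.47 × 10³ s.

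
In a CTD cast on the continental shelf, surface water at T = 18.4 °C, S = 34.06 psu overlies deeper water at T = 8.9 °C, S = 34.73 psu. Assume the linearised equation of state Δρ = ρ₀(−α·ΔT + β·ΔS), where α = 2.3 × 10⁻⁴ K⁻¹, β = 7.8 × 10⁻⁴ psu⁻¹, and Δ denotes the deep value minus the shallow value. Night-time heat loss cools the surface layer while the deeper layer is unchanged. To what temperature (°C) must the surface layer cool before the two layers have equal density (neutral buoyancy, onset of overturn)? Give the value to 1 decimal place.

Neutral buoyancy requires Δρ = 0, i.e. −α(T_deep − T_surf′) + β(S_deep − S_surf) = 0.
T_surf′ = T_deep − (β/α)·ΔS = 8.9 − (7.8 × 10⁻⁴/2.3 × 10⁻⁴)·(+0.67) = 6.628 °C.
Cooling required: 18.4 − (6.628) = 11.772 °C.

6.6 °C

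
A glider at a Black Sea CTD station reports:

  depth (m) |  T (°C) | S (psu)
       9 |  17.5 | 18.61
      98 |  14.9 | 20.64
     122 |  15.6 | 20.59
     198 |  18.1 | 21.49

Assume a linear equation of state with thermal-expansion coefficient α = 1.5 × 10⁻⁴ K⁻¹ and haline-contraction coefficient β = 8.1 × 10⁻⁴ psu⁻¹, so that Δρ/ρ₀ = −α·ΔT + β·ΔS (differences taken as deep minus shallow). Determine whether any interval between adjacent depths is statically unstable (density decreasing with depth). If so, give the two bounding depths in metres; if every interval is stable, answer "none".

Evaluate Δρ/ρ₀ = −αΔT + βΔS across each adjacent pair:
  9–98 m: −αΔT+βΔS = −(1.5 × 10⁻⁴)(-2.6)+(8.1 × 10⁻⁴)(+2.03) = 2.0 × 10⁻³ → stable
  98–122 m: −αΔT+βΔS = −(1.5 × 10⁻⁴)(+0.7)+(8.1 × 10⁻⁴)(-0.05) = -1.5 × 10⁻⁴ → UNSTABLE
  122–198 m: −αΔT+βΔS = −(1.5 × 10⁻⁴)(+2.5)+(8.1 × 10⁻⁴)(+0.90) = 3.5 × 10⁻⁴ → stable
The 98–122 m interval has Δρ < 0: lighter water underlies denser water.

98–122 m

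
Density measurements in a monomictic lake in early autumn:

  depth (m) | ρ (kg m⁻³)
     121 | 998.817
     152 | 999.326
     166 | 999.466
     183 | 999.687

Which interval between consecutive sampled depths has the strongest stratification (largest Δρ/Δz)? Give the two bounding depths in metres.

121–152 m

Compute the density gradient over each adjacent pair:
  121–152 m: Δρ/Δz = 0.509/31 = 0.016 kg m⁻⁴
  152–166 m: Δρ/Δz = 0.140/14 = 0.010 kg m⁻⁴
  166–183 m: Δρ/Δz = 0.221/17 = 0.013 kg m⁻⁴
The largest gradient is in the 121–152 m interval — the pycnocline.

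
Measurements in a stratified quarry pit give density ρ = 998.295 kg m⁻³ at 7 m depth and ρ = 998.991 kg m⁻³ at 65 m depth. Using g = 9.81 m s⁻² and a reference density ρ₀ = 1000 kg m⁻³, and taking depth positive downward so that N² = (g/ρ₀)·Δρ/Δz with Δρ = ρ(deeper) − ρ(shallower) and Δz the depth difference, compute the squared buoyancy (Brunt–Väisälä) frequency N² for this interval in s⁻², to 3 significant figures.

1.18 × 10⁻⁴ s⁻²

Δρ = 998.991 − 998.295 = 0.696 kg m⁻³ over Δz = 65 − 7 = 58 m.
N² = (9.81/1000) × (0.696/58) = 1.1772 × 10⁻⁴ s⁻² ≈ 1.18 × 10⁻⁴ s⁻².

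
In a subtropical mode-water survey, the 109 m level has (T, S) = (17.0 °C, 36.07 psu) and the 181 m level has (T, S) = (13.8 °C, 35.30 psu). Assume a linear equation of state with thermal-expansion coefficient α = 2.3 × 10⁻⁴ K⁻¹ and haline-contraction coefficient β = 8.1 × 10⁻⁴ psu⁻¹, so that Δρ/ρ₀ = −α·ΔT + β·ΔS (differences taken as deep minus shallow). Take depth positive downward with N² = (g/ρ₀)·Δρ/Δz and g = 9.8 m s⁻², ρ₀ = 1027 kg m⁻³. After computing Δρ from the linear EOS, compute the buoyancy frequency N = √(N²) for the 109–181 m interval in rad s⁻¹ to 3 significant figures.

ΔT = -3.2 K, ΔS = -0.77 psu (deep − shallow).
Δρ/ρ₀ = −αΔT + βΔS = 7.36 × 10⁻⁴ − 6.237 × 10⁻⁴ = 1.123 × 10⁻⁴, so Δρ ≈ 0.1153 kg m⁻³.
N² = (g/ρ₀)·Δρ/Δz = g·(Δρ/ρ₀)/Δz = 9.8 × 1.123 × 10⁻⁴ / 72 = 1.5285 × 10⁻⁵ s⁻².
N = √(1.5285 × 10⁻⁵) = 3.9096 × 10⁻³ rad s⁻¹ ≈ 3.91 × 10⁻³ rad s⁻¹.

3.91 × 10⁻³ rad s⁻¹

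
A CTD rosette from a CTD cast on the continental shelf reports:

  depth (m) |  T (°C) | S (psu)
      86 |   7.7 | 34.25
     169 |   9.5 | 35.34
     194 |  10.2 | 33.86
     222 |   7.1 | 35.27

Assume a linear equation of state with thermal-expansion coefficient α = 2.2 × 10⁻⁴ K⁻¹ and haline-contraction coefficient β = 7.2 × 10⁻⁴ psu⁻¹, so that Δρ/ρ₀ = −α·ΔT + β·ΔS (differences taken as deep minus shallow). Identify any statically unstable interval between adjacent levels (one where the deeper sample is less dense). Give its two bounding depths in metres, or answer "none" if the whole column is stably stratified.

Evaluate Δρ/ρ₀ = −αΔT + βΔS across each adjacent pair:
  86–169 m: −αΔT+βΔS = −(2.2 × 10⁻⁴)(+1.8)+(7.2 × 10⁻⁴)(+1.09) = 3.9 × 10⁻⁴ → stable
  169–194 m: −αΔT+βΔS = −(2.2 × 10⁻⁴)(+0.7)+(7.2 × 10⁻⁴)(-1.48) = -1.2 × 10⁻³ → UNSTABLE
  194–222 m: −αΔT+βΔS = −(2.2 × 10⁻⁴)(-3.1)+(7.2 × 10⁻⁴)(+1.41) = 1.7 × 10⁻³ → stable
The 169–194 m interval has Δρ < 0: lighter water underlies denser water.

169–194 m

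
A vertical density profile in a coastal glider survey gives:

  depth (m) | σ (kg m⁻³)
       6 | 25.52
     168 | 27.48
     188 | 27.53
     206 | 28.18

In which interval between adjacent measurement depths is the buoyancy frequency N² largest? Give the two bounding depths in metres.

188–206 m

Compute the density gradient over each adjacent pair:
  6–168 m: Δρ/Δz = 1.96/162 = 0.012 kg m⁻⁴
  168–188 m: Δρ/Δz = 0.05/20 = 2.5 × 10⁻³ kg m⁻⁴
  188–206 m: Δρ/Δz = 0.65/18 = 0.036 kg m⁻⁴
The largest gradient is in the 188–206 m interval — the pycnocline.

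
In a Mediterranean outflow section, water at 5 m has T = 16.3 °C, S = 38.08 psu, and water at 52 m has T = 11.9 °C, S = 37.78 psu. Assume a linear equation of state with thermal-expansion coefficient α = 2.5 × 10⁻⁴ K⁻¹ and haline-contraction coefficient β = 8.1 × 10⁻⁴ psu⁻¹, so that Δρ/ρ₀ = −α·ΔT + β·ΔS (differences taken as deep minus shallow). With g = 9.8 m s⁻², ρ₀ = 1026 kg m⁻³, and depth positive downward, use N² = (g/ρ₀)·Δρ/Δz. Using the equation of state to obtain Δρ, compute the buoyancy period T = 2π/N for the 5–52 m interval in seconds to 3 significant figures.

ΔT = -4.4 K, ΔS = -0.30 psu (deep − shallow).
Δρ/ρ₀ = −αΔT + βΔS = 1.10 × 10⁻³ − 2.43 × 10⁻⁴ = 8.57 × 10⁻⁴, so Δρ ≈ 0.8793 kg m⁻³.
N² = (g/ρ₀)·Δρ/Δz = g·(Δρ/ρ₀)/Δz = 9.8 × 8.57 × 10⁻⁴ / 47 = 1.7869 × 10⁻⁴ s⁻².
N = √(1.7869 × 10⁻⁴) = 0.013367 rad s⁻¹ → T = 2π/N = 470.05 s ≈ 470 s.

470 s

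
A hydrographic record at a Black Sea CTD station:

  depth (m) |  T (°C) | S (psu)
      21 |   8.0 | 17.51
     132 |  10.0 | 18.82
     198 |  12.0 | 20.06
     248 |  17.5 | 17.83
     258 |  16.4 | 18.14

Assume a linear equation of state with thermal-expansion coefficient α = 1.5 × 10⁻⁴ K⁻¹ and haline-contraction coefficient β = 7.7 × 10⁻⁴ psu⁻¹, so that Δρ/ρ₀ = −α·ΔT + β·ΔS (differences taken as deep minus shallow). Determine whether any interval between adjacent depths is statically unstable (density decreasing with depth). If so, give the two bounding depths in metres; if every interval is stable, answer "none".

Evaluate Δρ/ρ₀ = −αΔT + βΔS across each adjacent pair:
  21–132 m: −αΔT+βΔS = −(1.5 × 10⁻⁴)(+2.0)+(7.7 × 10⁻⁴)(+1.31) = 7.1 × 10⁻⁴ → stable
  132–198 m: −αΔT+βΔS = −(1.5 × 10⁻⁴)(+2.0)+(7.7 × 10⁻⁴)(+1.24) = 6.5 × 10⁻⁴ → stable
  198–248 m: −αΔT+βΔS = −(1.5 × 10⁻⁴)(+5.5)+(7.7 × 10⁻⁴)(-2.23) = -2.5 × 10⁻³ → UNSTABLE
  248–258 m: −αΔT+βΔS = −(1.5 × 10⁻⁴)(-1.1)+(7.7 × 10⁻⁴)(+0.31) = 4.0 × 10⁻⁴ → stable
The 198–248 m interval has Δρ < 0: lighter water underlies denser water.

198–248 m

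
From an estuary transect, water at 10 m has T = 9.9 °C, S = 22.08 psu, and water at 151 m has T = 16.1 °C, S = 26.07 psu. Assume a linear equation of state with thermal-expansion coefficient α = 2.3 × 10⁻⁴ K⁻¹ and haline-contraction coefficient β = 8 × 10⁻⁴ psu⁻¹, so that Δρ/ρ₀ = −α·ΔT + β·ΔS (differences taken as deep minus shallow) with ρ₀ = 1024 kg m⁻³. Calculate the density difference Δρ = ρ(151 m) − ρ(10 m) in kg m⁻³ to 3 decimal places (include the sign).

ΔT = +6.2 K, ΔS = +3.99 psu (deep − shallow).
Δρ/ρ₀ = −(2.3 × 10⁻⁴)(+6.2) + (8 × 10⁻⁴)(+3.99) = 1.766 × 10⁻³.
Δρ = 1024 × (1.766 × 10⁻³) = +1.808 kg m⁻³.
Positive Δρ: denser below, stable.

+1.808 kg m⁻³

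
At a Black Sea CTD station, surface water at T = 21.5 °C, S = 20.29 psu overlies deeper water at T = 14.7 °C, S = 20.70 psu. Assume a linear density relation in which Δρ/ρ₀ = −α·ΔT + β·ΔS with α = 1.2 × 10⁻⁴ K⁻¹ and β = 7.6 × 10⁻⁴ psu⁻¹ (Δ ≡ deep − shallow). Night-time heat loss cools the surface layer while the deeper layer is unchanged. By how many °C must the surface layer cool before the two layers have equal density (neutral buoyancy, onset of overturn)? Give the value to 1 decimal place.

9.4 °C

Neutral buoyancy requires Δρ = 0, i.e. −α(T_deep − T_surf′) + β(S_deep − S_surf) = 0.
T_surf′ = T_deep − (β/α)·ΔS = 14.7 − (7.6 × 10⁻⁴/1.2 × 10⁻⁴)·(+0.41) = 12.103 °C.
Cooling required: 21.5 − (12.103) = 9.397 °C.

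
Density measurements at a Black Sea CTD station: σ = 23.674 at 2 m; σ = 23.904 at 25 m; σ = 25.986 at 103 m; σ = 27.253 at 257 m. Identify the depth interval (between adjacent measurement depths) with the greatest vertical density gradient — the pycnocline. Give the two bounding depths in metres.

Compute the density gradient over each adjacent pair:
  2–25 m: Δρ/Δz = 0.230/23 = 0.010 kg m⁻⁴
  25–103 m: Δρ/Δz = 2.082/78 = 0.027 kg m⁻⁴
  103–257 m: Δρ/Δz = 1.267/154 = 8.2 × 10⁻³ kg m⁻⁴
The largest gradient is in the 25–103 m interval — the pycnocline.

25–103 m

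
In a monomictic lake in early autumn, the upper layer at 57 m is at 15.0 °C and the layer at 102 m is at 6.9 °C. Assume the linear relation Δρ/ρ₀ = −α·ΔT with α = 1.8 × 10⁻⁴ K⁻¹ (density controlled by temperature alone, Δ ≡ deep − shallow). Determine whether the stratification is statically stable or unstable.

ΔT = 6.9 − 15.0 = -8.1 K, so Δρ/ρ₀ = −αΔT = 1.458 × 10⁻³.
Δρ/ρ₀ > 0, so Δρ > 0: deeper water is denser → statically stable.

stable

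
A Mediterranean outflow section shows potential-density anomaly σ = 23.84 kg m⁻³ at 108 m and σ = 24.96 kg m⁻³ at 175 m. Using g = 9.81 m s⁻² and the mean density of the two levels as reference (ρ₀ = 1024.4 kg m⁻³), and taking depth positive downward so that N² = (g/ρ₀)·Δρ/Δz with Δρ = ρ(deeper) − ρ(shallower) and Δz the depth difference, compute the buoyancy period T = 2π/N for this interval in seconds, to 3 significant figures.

Δρ = 1024.96 − 1023.84 = 1.12 kg m⁻³ over Δz = 175 − 108 = 67 m.
N² = (9.81/1024.4) × (1.12/67) = 1.6008 × 10⁻⁴ s⁻².
N = √(1.6008 × 10⁻⁴) = 0.012652 rad s⁻¹, so T = 2π/N = 496.62 s ≈ 497 s.

497 s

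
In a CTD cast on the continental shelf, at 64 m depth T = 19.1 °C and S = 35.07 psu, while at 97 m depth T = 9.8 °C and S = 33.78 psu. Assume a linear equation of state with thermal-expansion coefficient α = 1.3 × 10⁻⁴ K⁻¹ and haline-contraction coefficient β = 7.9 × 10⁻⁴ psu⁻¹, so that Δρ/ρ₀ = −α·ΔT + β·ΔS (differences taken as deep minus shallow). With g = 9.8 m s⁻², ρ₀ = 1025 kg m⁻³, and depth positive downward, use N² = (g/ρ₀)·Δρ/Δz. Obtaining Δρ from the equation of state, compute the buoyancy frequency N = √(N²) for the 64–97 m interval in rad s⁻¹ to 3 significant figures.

ΔT = -9.3 K, ΔS = -1.29 psu (deep − shallow).
Δρ/ρ₀ = −αΔT + βΔS = 1.209 × 10⁻³ − 1.0191 × 10⁻³ = 1.899 × 10⁻⁴, so Δρ ≈ 0.1946 kg m⁻³.
N² = (g/ρ₀)·Δρ/Δz = g·(Δρ/ρ₀)/Δz = 9.8 × 1.899 × 10⁻⁴ / 33 = 5.6395 × 10⁻⁵ s⁻².
N = √(5.6395 × 10⁻⁵) = 7.5097 × 10⁻³ rad s⁻¹ ≈ 7.51 × 10⁻³ rad s⁻¹.

7.51 × 10⁻³ rad s⁻¹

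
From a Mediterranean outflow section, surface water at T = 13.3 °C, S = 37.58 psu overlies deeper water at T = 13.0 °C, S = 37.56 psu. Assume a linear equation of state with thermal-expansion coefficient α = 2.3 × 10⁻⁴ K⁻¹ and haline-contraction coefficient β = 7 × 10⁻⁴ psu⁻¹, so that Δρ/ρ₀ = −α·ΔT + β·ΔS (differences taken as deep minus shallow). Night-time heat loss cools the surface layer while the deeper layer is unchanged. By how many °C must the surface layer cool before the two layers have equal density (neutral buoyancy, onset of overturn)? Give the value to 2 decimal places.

Neutral buoyancy requires Δρ = 0, i.e. −α(T_deep − T_surf′) + β(S_deep − S_surf) = 0.
T_surf′ = T_deep − (β/α)·ΔS = 13.0 − (7 × 10⁻⁴/2.3 × 10⁻⁴)·(-0.02) = 13.0609 °C.
Cooling required: 13.3 − (13.0609) = 0.2391 °C.

0.24 °C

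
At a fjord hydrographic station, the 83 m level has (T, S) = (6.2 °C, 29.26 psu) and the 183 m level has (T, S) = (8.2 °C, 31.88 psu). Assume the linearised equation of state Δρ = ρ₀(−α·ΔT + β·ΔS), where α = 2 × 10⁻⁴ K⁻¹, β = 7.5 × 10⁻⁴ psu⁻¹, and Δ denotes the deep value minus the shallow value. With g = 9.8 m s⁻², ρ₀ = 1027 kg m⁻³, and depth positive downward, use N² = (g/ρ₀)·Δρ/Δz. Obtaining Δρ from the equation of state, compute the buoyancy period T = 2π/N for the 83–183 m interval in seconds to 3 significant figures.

507 s

ΔT = +2.0 K, ΔS = +2.62 psu (deep − shallow).
Δρ/ρ₀ = −αΔT + βΔS = -4.00 × 10⁻⁴ + 1.965 × 10⁻³ = 1.565 × 10⁻³, so Δρ ≈ 1.607 kg m⁻³.
N² = (g/ρ₀)·Δρ/Δz = g·(Δρ/ρ₀)/Δz = 9.8 × 1.565 × 10⁻³ / 100 = 1.5337 × 10⁻⁴ s⁻².
N = √(1.5337 × 10⁻⁴) = 0.012384 rad s⁻¹ → T = 2π/N = 507.36 s ≈ 507 s.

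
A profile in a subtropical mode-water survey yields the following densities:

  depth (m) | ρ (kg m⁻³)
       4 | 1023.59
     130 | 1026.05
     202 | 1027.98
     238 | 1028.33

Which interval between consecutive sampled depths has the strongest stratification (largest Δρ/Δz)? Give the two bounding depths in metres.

130–202 m

Compute the density gradient over each adjacent pair:
  4–130 m: Δρ/Δz = 2.46/126 = 0.020 kg m⁻⁴
  130–202 m: Δρ/Δz = 1.93/72 = 0.027 kg m⁻⁴
  202–238 m: Δρ/Δz = 0.35/36 = 9.7 × 10⁻³ kg m⁻⁴
The largest gradient is in the 130–202 m interval — the pycnocline.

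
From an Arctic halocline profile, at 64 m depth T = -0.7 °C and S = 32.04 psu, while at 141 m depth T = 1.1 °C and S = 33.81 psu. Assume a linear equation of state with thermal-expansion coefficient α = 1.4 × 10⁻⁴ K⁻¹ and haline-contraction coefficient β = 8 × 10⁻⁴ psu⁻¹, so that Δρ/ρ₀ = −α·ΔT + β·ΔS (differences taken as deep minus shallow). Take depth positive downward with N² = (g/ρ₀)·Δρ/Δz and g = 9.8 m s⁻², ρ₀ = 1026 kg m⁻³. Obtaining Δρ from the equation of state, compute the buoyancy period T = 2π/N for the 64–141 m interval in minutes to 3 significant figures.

8.60 min

ΔT = +1.8 K, ΔS = +1.77 psu (deep − shallow).
Δρ/ρ₀ = −αΔT + βΔS = -2.52 × 10⁻⁴ + 1.416 × 10⁻³ = 1.164 × 10⁻³, so Δρ ≈ 1.194 kg m⁻³.
N² = (g/ρ₀)·Δρ/Δz = g·(Δρ/ρ₀)/Δz = 9.8 × 1.164 × 10⁻³ / 77 = 1.4815 × 10⁻⁴ s⁻².
N = √(1.4815 × 10⁻⁴) = 0.012172 rad s⁻¹ → T = 2π/N = 516.20 s = 8.6033 min ≈ 8.60 min.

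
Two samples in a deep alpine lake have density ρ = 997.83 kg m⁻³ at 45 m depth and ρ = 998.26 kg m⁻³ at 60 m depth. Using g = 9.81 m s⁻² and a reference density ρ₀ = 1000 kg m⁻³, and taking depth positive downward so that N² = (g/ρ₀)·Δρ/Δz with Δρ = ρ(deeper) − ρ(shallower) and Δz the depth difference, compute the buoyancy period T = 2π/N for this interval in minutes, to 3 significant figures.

6.24 min

Δρ = 998.26 − 997.83 = 0.43 kg m⁻³ over Δz = 60 − 45 = 15 m.
N² = (9.81/1000) × (0.43/15) = 2.8122 × 10⁻⁴ s⁻².
N = √(2.8122 × 10⁻⁴) = 0.016770 rad s⁻¹, so T = 2π/N = 374.67 s = 6.2445 min ≈ 6.24 min.
N² > 0, so the interval is statically stable.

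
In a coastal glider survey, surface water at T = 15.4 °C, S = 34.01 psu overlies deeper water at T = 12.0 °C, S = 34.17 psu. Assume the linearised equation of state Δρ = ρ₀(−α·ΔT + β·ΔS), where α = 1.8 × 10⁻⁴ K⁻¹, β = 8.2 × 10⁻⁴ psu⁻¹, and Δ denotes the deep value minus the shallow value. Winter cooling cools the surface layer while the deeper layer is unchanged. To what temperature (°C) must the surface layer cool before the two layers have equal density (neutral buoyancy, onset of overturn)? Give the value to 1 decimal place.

Neutral buoyancy requires Δρ = 0, i.e. −α(T_deep − T_surf′) + β(S_deep − S_surf) = 0.
T_surf′ = T_deep − (β/α)·ΔS = 12.0 − (8.2 × 10⁻⁴/1.8 × 10⁻⁴)·(+0.16) = 11.271 °C.
Cooling required: 15.4 − (11.271) = 4.129 °C.

11.3 °C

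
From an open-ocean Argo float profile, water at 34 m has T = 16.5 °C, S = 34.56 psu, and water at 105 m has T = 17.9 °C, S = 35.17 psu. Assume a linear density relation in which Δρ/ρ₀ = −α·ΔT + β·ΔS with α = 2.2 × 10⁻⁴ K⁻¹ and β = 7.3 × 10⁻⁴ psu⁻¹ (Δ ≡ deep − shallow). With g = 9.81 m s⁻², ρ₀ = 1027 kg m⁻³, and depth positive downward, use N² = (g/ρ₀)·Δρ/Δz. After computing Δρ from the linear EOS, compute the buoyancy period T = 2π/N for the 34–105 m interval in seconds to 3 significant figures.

ΔT = +1.4 K, ΔS = +0.61 psu (deep − shallow).
Δρ/ρ₀ = −αΔT + βΔS = -3.08 × 10⁻⁴ + 4.453 × 10⁻⁴ = 1.373 × 10⁻⁴, so Δρ ≈ 0.1410 kg m⁻³.
N² = (g/ρ₀)·Δρ/Δz = g·(Δρ/ρ₀)/Δz = 9.81 × 1.373 × 10⁻⁴ / 71 = 1.8971 × 10⁻⁵ s⁻².
N = √(1.8971 × 10⁻⁵) = 4.3556 × 10⁻³ rad s⁻¹ → T = 2π/N = 1.4426 × 10³ s ≈ 1.44 × 10³ s.

1.44 × 10³ s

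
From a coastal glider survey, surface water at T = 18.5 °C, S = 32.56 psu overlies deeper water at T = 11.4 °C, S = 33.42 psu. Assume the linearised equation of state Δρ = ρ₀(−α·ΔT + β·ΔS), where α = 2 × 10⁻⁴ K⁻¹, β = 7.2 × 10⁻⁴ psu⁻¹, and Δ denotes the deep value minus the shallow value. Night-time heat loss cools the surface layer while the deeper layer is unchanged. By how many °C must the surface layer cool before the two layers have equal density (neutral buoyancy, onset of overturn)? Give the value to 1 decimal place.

10.2 °C

Neutral buoyancy requires Δρ = 0, i.e. −α(T_deep − T_surf′) + β(S_deep − S_surf) = 0.
T_surf′ = T_deep − (β/α)·ΔS = 11.4 − (7.2 × 10⁻⁴/2 × 10⁻⁴)·(+0.86) = 8.304 °C.
Cooling required: 18.5 − (8.304) = 10.196 °C.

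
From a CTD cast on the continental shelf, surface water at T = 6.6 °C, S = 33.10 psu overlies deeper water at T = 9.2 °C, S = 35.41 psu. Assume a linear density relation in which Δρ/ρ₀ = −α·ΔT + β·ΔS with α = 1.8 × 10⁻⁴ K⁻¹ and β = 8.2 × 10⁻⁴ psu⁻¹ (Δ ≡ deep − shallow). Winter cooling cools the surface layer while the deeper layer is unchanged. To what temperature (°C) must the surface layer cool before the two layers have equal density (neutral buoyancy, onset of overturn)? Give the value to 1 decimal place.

-1.3 °C

Neutral buoyancy requires Δρ = 0, i.e. −α(T_deep − T_surf′) + β(S_deep − S_surf) = 0.
T_surf′ = T_deep − (β/α)·ΔS = 9.2 − (8.2 × 10⁻⁴/1.8 × 10⁻⁴)·(+2.31) = -1.323 °C.
Cooling required: 6.6 − (-1.323) = 7.923 °C.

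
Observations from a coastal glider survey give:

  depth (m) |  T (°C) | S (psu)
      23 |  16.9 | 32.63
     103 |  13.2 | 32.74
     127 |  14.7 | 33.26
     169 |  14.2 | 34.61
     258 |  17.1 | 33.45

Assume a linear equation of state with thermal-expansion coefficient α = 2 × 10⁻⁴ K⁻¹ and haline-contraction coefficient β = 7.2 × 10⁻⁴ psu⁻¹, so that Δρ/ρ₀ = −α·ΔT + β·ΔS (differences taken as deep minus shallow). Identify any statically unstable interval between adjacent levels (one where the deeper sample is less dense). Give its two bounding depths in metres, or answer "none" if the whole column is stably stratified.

Evaluate Δρ/ρ₀ = −αΔT + βΔS across each adjacent pair:
  23–103 m: −αΔT+βΔS = −(2 × 10⁻⁴)(-3.7)+(7.2 × 10⁻⁴)(+0.11) = 8.2 × 10⁻⁴ → stable
  103–127 m: −αΔT+βΔS = −(2 × 10⁻⁴)(+1.5)+(7.2 × 10⁻⁴)(+0.52) = 7.4 × 10⁻⁵ → stable
  127–169 m: −αΔT+βΔS = −(2 × 10⁻⁴)(-0.5)+(7.2 × 10⁻⁴)(+1.35) = 1.1 × 10⁻³ → stable
  169–258 m: −αΔT+βΔS = −(2 × 10⁻⁴)(+2.9)+(7.2 × 10⁻⁴)(-1.16) = -1.4 × 10⁻³ → UNSTABLE
The 169–258 m interval has Δρ < 0: lighter water underlies denser water.

169–258 m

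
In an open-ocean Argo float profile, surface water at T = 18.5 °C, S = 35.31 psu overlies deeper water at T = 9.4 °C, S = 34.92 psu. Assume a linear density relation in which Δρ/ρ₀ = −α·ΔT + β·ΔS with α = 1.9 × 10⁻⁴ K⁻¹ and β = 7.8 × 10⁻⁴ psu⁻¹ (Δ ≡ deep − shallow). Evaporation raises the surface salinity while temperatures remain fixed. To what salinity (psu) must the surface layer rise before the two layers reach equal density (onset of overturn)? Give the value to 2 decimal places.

Neutral buoyancy requires −α(T_deep − T_surf) + β(S_deep − S_surf′) = 0.
S_surf′ = S_deep − (α/β)·ΔT = 34.92 − (1.9 × 10⁻⁴/7.8 × 10⁻⁴)·(-9.1) = 37.1367 psu.
Increase required: 37.1367 − 35.31 = 1.8267 psu.

37.14 psu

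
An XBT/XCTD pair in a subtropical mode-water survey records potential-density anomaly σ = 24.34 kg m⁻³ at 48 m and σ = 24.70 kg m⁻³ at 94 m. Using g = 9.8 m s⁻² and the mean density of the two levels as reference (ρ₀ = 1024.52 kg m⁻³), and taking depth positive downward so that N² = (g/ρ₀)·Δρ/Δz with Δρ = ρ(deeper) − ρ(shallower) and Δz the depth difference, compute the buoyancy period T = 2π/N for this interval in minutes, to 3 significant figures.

Δρ = 1024.70 − 1024.34 = 0.36 kg m⁻³ over Δz = 94 − 48 = 46 m.
N² = (9.8/1024.52) × (0.36/46) = 7.4860 × 10⁻⁵ s⁻².
N = √(7.4860 × 10⁻⁵) = 8.6522 × 10⁻³ rad s⁻¹, so T = 2π/N = 726.20 s = 12.103 min ≈ 12.1 min.

12.1 min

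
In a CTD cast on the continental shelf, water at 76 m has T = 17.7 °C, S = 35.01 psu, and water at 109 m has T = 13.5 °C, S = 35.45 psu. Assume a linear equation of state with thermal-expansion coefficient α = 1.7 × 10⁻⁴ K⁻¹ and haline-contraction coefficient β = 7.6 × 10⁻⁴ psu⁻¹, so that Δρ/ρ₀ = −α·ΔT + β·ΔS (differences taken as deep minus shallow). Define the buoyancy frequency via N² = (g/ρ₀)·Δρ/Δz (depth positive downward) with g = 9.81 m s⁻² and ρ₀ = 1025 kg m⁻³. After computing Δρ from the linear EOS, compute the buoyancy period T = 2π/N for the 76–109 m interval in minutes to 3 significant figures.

5.93 min

ΔT = -4.2 K, ΔS = +0.44 psu (deep − shallow).
Δρ/ρ₀ = −αΔT + βΔS = 7.14 × 10⁻⁴ + 3.344 × 10⁻⁴ = 1.0484 × 10⁻³, so Δρ ≈ 1.075 kg m⁻³.
N² = (g/ρ₀)·Δρ/Δz = g·(Δρ/ρ₀)/Δz = 9.81 × 1.0484 × 10⁻³ / 33 = 3.1166 × 10⁻⁴ s⁻².
N = √(3.1166 × 10⁻⁴) = 0.017654 rad s⁻¹ → T = 2π/N = 355.91 s = 5.9318 min ≈ 5.93 min.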